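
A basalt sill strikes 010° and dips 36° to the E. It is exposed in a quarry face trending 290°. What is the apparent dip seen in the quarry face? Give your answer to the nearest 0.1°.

The strike is 010° and the section trends 290°; the acute angle between them is β = 80°.
tan α = tan 36° × sin 80° = 0.7265 × 0.9848 = 0.7155
apparent dip = arctan 0.7155 = 35.58°

35.6°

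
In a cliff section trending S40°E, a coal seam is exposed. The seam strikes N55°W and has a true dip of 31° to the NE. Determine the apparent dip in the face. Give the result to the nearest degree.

9°

Angle between strike (N55°W) and section (S40°E): β = 15°.
tan α = tan 31° × sin 15° = 0.6009 × 0.2588 = 0.1555
α = arctan(0.1555) = 8.84°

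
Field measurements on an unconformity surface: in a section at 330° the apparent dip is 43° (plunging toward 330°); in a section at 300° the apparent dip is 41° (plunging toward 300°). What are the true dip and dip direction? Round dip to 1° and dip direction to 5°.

true dip 43°, dip direction 320°

Represent each trace as a vector plunging at its apparent dip toward its trend (east-north-up frame): v₁ = (-0.366, 0.633, -0.682), v₂ = (-0.654, 0.377, -0.656).
n = v₁ × v₂ = (-0.158, 0.206, 0.276) (taken with n_z > 0).
True dip = arccos(n_z / |n|) = arccos(0.7284) = 43.2°.
The horizontal component of n points toward azimuth atan2(n_x, n_y) = 322°, the dip direction.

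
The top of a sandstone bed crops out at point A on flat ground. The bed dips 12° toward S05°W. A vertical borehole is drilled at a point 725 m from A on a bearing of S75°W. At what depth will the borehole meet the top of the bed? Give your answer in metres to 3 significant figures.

52.7 m

The hole lies 70° from the dip direction, so the down-dip offset is 725 × cos 70° = 247.96 m.
Depth = down-dip offset × tan(dip) = 247.96 × tan 12° = 247.96 × 0.2126
Depth = 52.71 m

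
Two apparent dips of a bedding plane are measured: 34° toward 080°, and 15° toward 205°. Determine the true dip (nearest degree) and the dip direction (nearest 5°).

true dip 46°, dip direction 130°

The two traces are lines in the plane: v₁ = (sin 80°·cos 34°, cos 80°·cos 34°, −sin 34°), v₂ = (sin 205°·cos 15°, cos 205°·cos 15°, −sin 15°).
n = v₁ × v₂ = (0.527, -0.440, 0.656) (taken with n_z > 0).
Dip δ = arctan(|n_h|/n_z) = arctan(0.686/0.656) = 46.3°.
Dip direction = azimuth of (n_x, n_y) = atan2(0.527, -0.440) = 130°.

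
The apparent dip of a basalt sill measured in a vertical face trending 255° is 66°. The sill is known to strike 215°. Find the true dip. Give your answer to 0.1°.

β = acute angle between strike 215° and section 255° = 40°.
tan δ = tan α / sin β = tan 66° / sin 40° = 2.2460 / 0.6428 = 3.4942
δ = arctan(3.4942) = 74.03°

74.0°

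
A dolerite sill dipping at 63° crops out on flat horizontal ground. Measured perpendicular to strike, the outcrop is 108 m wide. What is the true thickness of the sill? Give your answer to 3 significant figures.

True thickness t = w · sin(dip) = 108 × sin 63°
t = 108 × 0.8910 = 96.229 m

96.2 m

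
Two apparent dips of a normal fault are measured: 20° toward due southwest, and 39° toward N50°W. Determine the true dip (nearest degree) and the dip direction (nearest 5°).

true dip 41°, dip direction 290°

Represent each trace as a vector plunging at its apparent dip toward its trend (east-north-up frame): v₁ = (-0.664, -0.664, -0.342), v₂ = (-0.595, 0.500, -0.629).
Cross product v₁ × v₂ gives the pole to the plane: n ∝ (-0.589, 0.215, 0.727).
True dip = arccos(n_z / |n|) = arccos(0.7576) = 40.8°.
Dip direction = azimuth of (n_x, n_y) = atan2(-0.589, 0.215) = 290°.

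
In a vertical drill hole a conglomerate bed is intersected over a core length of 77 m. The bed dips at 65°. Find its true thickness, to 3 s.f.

32.5 m

True thickness t = h · cos(dip) = 77 × cos 65°
t = 77 × 0.4226 = 32.542 m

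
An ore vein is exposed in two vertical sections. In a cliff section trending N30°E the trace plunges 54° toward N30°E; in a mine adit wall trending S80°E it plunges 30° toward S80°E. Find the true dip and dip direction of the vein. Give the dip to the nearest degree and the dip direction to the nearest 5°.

true dip 54°, dip direction 035°

Each apparent-dip line lies in the plane. As unit vectors (x east, y north, z up), v₁ plunges 54°→N30°E and v₂ plunges 30°→S80°E.
n = v₁ × v₂ = (0.376, 0.543, 0.478) (taken with n_z > 0).
tan δ = √(n_x²+n_y²)/n_z = 0.661/0.478, so δ = 54.1°.
Dip direction = atan2(0.376, 0.543) = 35° (azimuth of n's horizontal projection).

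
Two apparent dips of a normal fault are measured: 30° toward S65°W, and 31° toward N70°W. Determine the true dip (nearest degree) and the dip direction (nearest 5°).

true dip 33°, dip direction 270°

The two traces are lines in the plane: v₁ = (sin 245°·cos 30°, cos 245°·cos 30°, −sin 30°), v₂ = (sin 290°·cos 31°, cos 290°·cos 31°, −sin 31°).
Cross product v₁ × v₂ gives the pole to the plane: n ∝ (-0.335, 0.002, 0.525).
Dip δ = arctan(|n_h|/n_z) = arctan(0.335/0.525) = 32.6°.
The horizontal component of n points toward azimuth atan2(n_x, n_y) = 270°, the dip direction.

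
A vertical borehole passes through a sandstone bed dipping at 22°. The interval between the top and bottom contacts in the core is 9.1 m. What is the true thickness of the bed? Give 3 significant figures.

True thickness t = h · cos(dip) = 9.1 × cos 22°
t = 9.1 × 0.9272 = 8.437 m

8.44 m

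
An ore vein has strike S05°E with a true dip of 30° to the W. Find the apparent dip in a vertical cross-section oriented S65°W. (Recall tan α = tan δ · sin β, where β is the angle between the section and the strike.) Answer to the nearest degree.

Angle between strike (S05°E) and section (S65°W): β = 70°.
tan α = tan 30° × sin 70° = 0.5774 × 0.9397 = 0.5425
apparent dip = arctan 0.5425 = 28.48°

28°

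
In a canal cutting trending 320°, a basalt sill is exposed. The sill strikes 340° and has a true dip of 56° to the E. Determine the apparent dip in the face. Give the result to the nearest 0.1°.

26.9°

The strike is 340° and the section trends 320°; the acute angle between them is β = 20°.
tan(apparent dip) = tan 56° · sin 20° = 0.5071
apparent dip = arctan 0.5071 = 26.89°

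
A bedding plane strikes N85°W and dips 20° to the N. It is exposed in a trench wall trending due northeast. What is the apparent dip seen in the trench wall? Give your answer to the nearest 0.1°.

Angle between strike (N85°W) and section (due northeast): β = 50°.
tan α = tan 20° × sin 50° = 0.3640 × 0.7660 = 0.2788
apparent dip = arctan 0.2788 = 15.58°

15.6°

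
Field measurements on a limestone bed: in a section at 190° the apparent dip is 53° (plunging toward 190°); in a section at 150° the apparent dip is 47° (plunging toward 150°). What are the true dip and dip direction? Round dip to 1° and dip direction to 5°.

true dip 53°, dip direction 185°

Represent each trace as a vector plunging at its apparent dip toward its trend (east-north-up frame): v₁ = (-0.105, -0.593, -0.799), v₂ = (0.341, -0.591, -0.731).
Cross product v₁ × v₂ gives the pole to the plane: n ∝ (-0.038, -0.349, 0.264).
tan δ = √(n_x²+n_y²)/n_z = 0.351/0.264, so δ = 53.1°.
The horizontal component of n points toward azimuth atan2(n_x, n_y) = 186°, the dip direction.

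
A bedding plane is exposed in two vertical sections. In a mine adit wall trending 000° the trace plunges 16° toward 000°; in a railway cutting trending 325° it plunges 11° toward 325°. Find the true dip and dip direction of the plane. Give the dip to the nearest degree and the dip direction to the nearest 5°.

true dip 16°, dip direction 015°

The two traces are lines in the plane: v₁ = (sin 0°·cos 16°, cos 0°·cos 16°, −sin 16°), v₂ = (sin 325°·cos 11°, cos 325°·cos 11°, −sin 11°).
The plane normal is n = v₁ × v₂ ∝ (0.038, 0.155, 0.541).
Dip δ = arctan(|n_h|/n_z) = arctan(0.160/0.541) = 16.5°.
Dip direction = atan2(0.038, 0.155) = 14° (azimuth of n's horizontal projection).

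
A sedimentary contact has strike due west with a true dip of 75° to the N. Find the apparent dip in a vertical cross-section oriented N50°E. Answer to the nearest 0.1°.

The strike is due west and the section trends N50°E; the acute angle between them is β = 40°.
tan(apparent dip) = tan 75° · sin 40° = 2.3989
α = arctan(2.3989) = 67.37°

67.4°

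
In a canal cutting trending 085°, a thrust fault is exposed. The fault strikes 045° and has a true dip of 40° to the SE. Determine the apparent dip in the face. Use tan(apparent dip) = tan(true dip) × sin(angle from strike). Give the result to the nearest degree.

Angle between strike (045°) and section (085°): β = 40°.
tan(apparent dip) = tan 40° · sin 40° = 0.5394
α = arctan(0.5394) = 28.34°

28°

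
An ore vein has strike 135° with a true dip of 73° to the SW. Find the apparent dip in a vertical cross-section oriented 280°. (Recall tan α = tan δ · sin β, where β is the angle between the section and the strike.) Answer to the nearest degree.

The strike is 135° and the section trends 280°; the acute angle between them is β = 35°.
tan α = tan 73° × sin 35° = 3.2709 × 0.5736 = 1.8761
α = arctan(1.8761) = 61.94°

62°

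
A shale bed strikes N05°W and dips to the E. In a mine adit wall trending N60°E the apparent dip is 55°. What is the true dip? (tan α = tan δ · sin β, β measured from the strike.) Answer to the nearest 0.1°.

57.6°

The section is 65° from the strike.
tan(true dip) = tan 55° / sin 65° = 1.5758
δ = arctan(1.5758) = 57.60°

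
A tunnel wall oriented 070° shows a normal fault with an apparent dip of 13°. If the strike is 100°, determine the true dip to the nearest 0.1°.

The section is 30° from the strike.
tan(true dip) = tan 13° / sin 30° = 0.4617
δ = arctan(0.4617) = 24.78°

24.8°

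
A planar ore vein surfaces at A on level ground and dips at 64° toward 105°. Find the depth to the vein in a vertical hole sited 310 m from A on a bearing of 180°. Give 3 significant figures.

165 m

The hole lies 75° from the dip direction, so the down-dip offset is 310 × cos 75° = 80.23 m.
Depth = down-dip offset × tan(dip) = 80.23 × tan 64° = 80.23 × 2.0503
Depth = 164.50 m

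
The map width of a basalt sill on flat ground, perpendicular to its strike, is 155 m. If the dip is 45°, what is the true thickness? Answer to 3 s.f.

110 m

True thickness t = w · sin(dip) = 155 × sin 45°
t = 155 × 0.7071 = 109.602 m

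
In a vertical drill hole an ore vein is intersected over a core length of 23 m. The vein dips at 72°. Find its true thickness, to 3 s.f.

True thickness t = h · cos(dip) = 23 × cos 72°
t = 23 × 0.3090 = 7.107 m

7.11 m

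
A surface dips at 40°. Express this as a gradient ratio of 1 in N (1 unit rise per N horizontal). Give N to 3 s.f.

1 : N means tan θ = 1/N, so N = 1/tan 40° = 1/0.8391

1 in 1.19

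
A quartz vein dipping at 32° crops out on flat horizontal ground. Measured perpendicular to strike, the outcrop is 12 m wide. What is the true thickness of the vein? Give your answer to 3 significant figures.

6.36 m

True thickness t = w · sin(dip) = 12 × sin 32°
t = 12 × 0.5299 = 6.359 m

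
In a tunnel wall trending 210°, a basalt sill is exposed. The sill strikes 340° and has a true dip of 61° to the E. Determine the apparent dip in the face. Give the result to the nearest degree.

The strike is 340° and the section trends 210°; the acute angle between them is β = 50°.
tan(apparent dip) = tan 61° · sin 50° = 1.3820
α = arctan(1.3820) = 54.11°

54°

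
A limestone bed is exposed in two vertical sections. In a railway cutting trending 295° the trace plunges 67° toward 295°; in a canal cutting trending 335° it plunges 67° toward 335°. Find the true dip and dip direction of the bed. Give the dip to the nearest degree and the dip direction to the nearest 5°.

true dip 68°, dip direction 315°

The two traces are lines in the plane: v₁ = (sin 295°·cos 67°, cos 295°·cos 67°, −sin 67°), v₂ = (sin 335°·cos 67°, cos 335°·cos 67°, −sin 67°).
n = v₁ × v₂ = (-0.174, 0.174, 0.098) (taken with n_z > 0).
Dip δ = arctan(|n_h|/n_z) = arctan(0.246/0.098) = 68.3°.
Dip direction = atan2(-0.174, 0.174) = 315° (azimuth of n's horizontal projection).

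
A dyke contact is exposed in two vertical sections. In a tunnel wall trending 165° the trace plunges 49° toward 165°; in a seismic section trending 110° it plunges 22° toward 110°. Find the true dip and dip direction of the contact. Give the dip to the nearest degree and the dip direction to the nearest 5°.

true dip 50°, dip direction 180°

The two traces are lines in the plane: v₁ = (sin 165°·cos 49°, cos 165°·cos 49°, −sin 49°), v₂ = (sin 110°·cos 22°, cos 110°·cos 22°, −sin 22°).
The plane normal is n = v₁ × v₂ ∝ (-0.002, -0.594, 0.498).
tan δ = √(n_x²+n_y²)/n_z = 0.594/0.498, so δ = 50.0°.
Dip direction = atan2(-0.002, -0.594) = 180° (azimuth of n's horizontal projection).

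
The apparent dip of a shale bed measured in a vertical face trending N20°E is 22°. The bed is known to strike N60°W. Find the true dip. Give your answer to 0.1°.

β = acute angle between strike N60°W and section N20°E = 80°.
tan δ = tan α / sin β = tan 22° / sin 80° = 0.4040 / 0.9848 = 0.4103
true dip = arctan 0.4103 = 22.31°

22.3°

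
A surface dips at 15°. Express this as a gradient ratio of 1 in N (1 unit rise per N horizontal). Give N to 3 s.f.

1 in 3.73

1 : N means tan θ = 1/N, so N = 1/tan 15° = 1/0.2679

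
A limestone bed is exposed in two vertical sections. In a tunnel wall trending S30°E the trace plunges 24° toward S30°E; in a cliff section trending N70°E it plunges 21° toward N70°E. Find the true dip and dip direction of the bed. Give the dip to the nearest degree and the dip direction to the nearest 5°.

true dip 29°, dip direction 115°

Represent each trace as a vector plunging at its apparent dip toward its trend (east-north-up frame): v₁ = (0.457, -0.791, -0.407), v₂ = (0.877, 0.319, -0.358).
The plane normal is n = v₁ × v₂ ∝ (0.413, -0.193, 0.840).
Dip δ = arctan(|n_h|/n_z) = arctan(0.456/0.840) = 28.5°.
The horizontal component of n points toward azimuth atan2(n_x, n_y) = 115°, the dip direction.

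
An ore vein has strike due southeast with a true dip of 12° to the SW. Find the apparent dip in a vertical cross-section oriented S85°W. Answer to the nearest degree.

9°

The section lies 50° from the strike.
tan(apparent dip) = tan 12° · sin 50° = 0.1628
α = arctan(0.1628) = 9.25°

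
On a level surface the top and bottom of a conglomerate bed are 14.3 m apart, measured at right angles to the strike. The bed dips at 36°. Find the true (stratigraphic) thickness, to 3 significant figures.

True thickness t = w · sin(dip) = 14.3 × sin 36°
t = 14.3 × 0.5878 = 8.405 m

8.41 m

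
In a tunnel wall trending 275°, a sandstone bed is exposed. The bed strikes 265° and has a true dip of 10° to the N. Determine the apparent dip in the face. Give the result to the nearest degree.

Angle between strike (265°) and section (275°): β = 10°.
tan(apparent dip) = tan 10° · sin 10° = 0.0306
apparent dip = arctan 0.0306 = 1.75°

2°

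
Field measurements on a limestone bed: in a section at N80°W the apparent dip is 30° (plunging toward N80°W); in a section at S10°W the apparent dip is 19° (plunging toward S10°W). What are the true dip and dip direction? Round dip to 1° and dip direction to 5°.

true dip 34°, dip direction 250°

The two traces are lines in the plane: v₁ = (sin 280°·cos 30°, cos 280°·cos 30°, −sin 30°), v₂ = (sin 190°·cos 19°, cos 190°·cos 19°, −sin 19°).
The plane normal is n = v₁ × v₂ ∝ (-0.515, -0.196, 0.819).
Dip δ = arctan(|n_h|/n_z) = arctan(0.550/0.819) = 33.9°.
The horizontal component of n points toward azimuth atan2(n_x, n_y) = 249°, the dip direction.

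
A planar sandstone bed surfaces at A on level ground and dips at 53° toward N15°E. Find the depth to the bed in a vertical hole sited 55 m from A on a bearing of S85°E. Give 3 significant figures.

12.7 m

The hole lies 80° from the dip direction, so the down-dip offset is 55 × cos 80° = 9.55 m.
Depth = down-dip offset × tan(dip) = 9.55 × tan 53° = 9.55 × 1.3270
Depth = 12.67 m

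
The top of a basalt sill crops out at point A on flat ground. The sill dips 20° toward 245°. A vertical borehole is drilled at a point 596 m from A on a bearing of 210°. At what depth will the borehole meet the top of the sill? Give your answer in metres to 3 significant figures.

The hole lies 35° from the dip direction, so the down-dip offset is 596 × cos 35° = 488.21 m.
Depth = down-dip offset × tan(dip) = 488.21 × tan 20° = 488.21 × 0.3640
Depth = 177.70 m

178 m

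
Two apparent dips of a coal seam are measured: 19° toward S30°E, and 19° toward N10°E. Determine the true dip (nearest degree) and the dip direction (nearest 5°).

true dip 45°, dip direction 080°

The two traces are lines in the plane: v₁ = (sin 150°·cos 19°, cos 150°·cos 19°, −sin 19°), v₂ = (sin 10°·cos 19°, cos 10°·cos 19°, −sin 19°).
n = v₁ × v₂ = (0.570, 0.100, 0.575) (taken with n_z > 0).
tan δ = √(n_x²+n_y²)/n_z = 0.579/0.575, so δ = 45.2°.
The horizontal component of n points toward azimuth atan2(n_x, n_y) = 80°, the dip direction.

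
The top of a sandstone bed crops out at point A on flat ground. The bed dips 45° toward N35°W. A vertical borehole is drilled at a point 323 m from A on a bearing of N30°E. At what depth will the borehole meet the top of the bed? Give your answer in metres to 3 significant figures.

The hole lies 65° from the dip direction, so the down-dip offset is 323 × cos 65° = 136.51 m.
Depth = down-dip offset × tan(dip) = 136.51 × tan 45° = 136.51 × 1.0000
Depth = 136.51 m

137 m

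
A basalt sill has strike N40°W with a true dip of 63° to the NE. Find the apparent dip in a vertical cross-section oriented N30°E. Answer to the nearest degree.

62°

The strike is N40°W and the section trends N30°E; the acute angle between them is β = 70°.
tan α = tan 63° × sin 70° = 1.9626 × 0.9397 = 1.8443
apparent dip = arctan 1.8443 = 61.53°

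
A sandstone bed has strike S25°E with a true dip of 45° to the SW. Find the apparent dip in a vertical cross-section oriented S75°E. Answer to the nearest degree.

The section lies 50° from the strike.
tan α = tan 45° × sin 50° = 1.0000 × 0.7660 = 0.7660
α = arctan(0.7660) = 37.45°

37°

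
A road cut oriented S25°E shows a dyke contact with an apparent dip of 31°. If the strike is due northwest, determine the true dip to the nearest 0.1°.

The section is 20° from the strike.
tan(true dip) = tan 31° / sin 20° = 1.7568
δ = arctan(1.7568) = 60.35°

60.4°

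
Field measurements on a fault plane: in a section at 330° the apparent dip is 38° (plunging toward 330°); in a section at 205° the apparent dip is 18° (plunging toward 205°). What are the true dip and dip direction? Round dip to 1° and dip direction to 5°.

The two traces are lines in the plane: v₁ = (sin 330°·cos 38°, cos 330°·cos 38°, −sin 38°), v₂ = (sin 205°·cos 18°, cos 205°·cos 18°, −sin 18°).
Cross product v₁ × v₂ gives the pole to the plane: n ∝ (-0.742, 0.126, 0.614).
tan δ = √(n_x²+n_y²)/n_z = 0.752/0.614, so δ = 50.8°.
Dip direction = azimuth of (n_x, n_y) = atan2(-0.742, 0.126) = 280°.

true dip 51°, dip direction 280°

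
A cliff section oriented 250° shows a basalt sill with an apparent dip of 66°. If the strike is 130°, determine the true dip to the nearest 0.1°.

β = acute angle between strike 130° and section 250° = 60°.
tan(true dip) = tan 66° / sin 60° = 2.5935
δ = arctan(2.5935) = 68.91°

68.9°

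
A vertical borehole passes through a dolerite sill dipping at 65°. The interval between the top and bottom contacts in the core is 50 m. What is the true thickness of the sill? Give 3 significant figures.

21.1 m

True thickness t = h · cos(dip) = 50 × cos 65°
t = 50 × 0.4226 = 21.131 m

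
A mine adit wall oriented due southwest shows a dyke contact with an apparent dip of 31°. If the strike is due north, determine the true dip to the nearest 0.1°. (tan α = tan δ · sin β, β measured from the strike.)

The section is 45° from the strike.
tan(true dip) = tan 31° / sin 45° = 0.8497
δ = arctan(0.8497) = 40.36°

40.4°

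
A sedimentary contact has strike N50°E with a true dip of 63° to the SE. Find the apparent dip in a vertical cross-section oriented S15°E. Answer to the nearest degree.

61°

The strike is N50°E and the section trends S15°E; the acute angle between them is β = 65°.
tan(apparent dip) = tan 63° · sin 65° = 1.7787
apparent dip = arctan 1.7787 = 60.66°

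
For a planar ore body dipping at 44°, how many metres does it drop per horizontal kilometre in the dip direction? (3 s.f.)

966 m

drop per km = 1000 × tan 44° = 1000 × 0.9657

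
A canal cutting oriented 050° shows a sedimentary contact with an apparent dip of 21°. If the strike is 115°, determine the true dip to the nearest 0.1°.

β = acute angle between strike 115° and section 050° = 65°.
tan(true dip) = tan 21° / sin 65° = 0.4235
δ = arctan(0.4235) = 22.95°

23.0°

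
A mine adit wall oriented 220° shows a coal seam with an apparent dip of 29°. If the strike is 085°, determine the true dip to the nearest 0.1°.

38.1°

β = acute angle between strike 085° and section 220° = 45°.
tan δ = tan α / sin β = tan 29° / sin 45° = 0.5543 / 0.7071 = 0.7839
δ = arctan(0.7839) = 38.09°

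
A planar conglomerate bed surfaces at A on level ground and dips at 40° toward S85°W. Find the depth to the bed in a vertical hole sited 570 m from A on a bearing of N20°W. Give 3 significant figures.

124 m

The hole lies 75° from the dip direction, so the down-dip offset is 570 × cos 75° = 147.53 m.
Depth = down-dip offset × tan(dip) = 147.53 × tan 40° = 147.53 × 0.8391
Depth = 123.79 m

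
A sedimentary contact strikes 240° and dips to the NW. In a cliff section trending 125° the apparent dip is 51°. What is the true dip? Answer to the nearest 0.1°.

β = acute angle between strike 240° and section 125° = 65°.
tan(true dip) = tan 51° / sin 65° = 1.3626
true dip = arctan 1.3626 = 53.72°

53.7°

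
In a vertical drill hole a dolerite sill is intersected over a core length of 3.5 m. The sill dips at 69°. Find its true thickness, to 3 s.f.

True thickness t = h · cos(dip) = 3.5 × cos 69°
t = 3.5 × 0.3584 = 1.254 m

1.25 m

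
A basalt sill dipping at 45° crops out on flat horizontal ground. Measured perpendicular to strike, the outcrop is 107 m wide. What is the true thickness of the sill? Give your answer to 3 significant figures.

True thickness t = w · sin(dip) = 107 × sin 45°
t = 107 × 0.7071 = 75.660 m

75.7 m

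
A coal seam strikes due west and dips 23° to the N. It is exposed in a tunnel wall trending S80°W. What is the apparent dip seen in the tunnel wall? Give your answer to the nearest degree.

4°

The strike is due west and the section trends S80°W; the acute angle between them is β = 10°.
tan(apparent dip) = tan 23° · sin 10° = 0.0737
α = arctan(0.0737) = 4.22°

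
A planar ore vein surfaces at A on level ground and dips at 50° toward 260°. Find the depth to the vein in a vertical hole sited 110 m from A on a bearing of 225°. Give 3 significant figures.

107 m

The hole lies 35° from the dip direction, so the down-dip offset is 110 × cos 35° = 90.11 m.
Depth = down-dip offset × tan(dip) = 90.11 × tan 50° = 90.11 × 1.1918
Depth = 107.39 m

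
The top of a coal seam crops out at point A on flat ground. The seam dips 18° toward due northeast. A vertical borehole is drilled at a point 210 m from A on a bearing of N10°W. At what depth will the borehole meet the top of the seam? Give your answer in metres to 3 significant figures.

The hole lies 55° from the dip direction, so the down-dip offset is 210 × cos 55° = 120.45 m.
Depth = down-dip offset × tan(dip) = 120.45 × tan 18° = 120.45 × 0.3249
Depth = 39.14 m

39.1 m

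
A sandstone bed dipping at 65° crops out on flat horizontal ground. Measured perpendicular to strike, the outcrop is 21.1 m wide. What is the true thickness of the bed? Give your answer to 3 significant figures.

True thickness t = w · sin(dip) = 21.1 × sin 65°
t = 21.1 × 0.9063 = 19.123 m

19.1 m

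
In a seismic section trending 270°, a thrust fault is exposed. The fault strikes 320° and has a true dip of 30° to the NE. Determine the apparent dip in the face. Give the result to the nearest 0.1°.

23.9°

The section lies 50° from the strike.
tan α = tan 30° × sin 50° = 0.5774 × 0.7660 = 0.4423
apparent dip = arctan 0.4423 = 23.86°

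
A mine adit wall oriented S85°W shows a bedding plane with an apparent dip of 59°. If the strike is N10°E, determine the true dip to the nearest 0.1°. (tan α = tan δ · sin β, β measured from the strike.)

59.9°

β = acute angle between strike N10°E and section S85°W = 75°.
tan(true dip) = tan 59° / sin 75° = 1.7230
δ = arctan(1.7230) = 59.87°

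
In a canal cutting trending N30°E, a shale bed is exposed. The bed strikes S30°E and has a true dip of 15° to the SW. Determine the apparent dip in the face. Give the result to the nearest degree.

13°

The strike is S30°E and the section trends N30°E; the acute angle between them is β = 60°.
tan α = tan 15° × sin 60° = 0.2679 × 0.8660 = 0.2321
apparent dip = arctan 0.2321 = 13.06°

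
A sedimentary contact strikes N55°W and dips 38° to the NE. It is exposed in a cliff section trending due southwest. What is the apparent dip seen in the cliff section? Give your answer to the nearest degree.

The strike is N55°W and the section trends due southwest; the acute angle between them is β = 80°.
tan(apparent dip) = tan 38° · sin 80° = 0.7694
α = arctan(0.7694) = 37.58°

38°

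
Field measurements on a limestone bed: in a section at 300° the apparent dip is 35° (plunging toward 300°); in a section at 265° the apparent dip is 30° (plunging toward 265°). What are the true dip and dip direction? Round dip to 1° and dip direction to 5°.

Each apparent-dip line lies in the plane. As unit vectors (x east, y north, z up), v₁ plunges 35°→300° and v₂ plunges 30°→265°.
n = v₁ × v₂ = (-0.248, 0.140, 0.407) (taken with n_z > 0).
tan δ = √(n_x²+n_y²)/n_z = 0.285/0.407, so δ = 35.0°.
Dip direction = azimuth of (n_x, n_y) = atan2(-0.248, 0.140) = 299°.

true dip 35°, dip direction 300°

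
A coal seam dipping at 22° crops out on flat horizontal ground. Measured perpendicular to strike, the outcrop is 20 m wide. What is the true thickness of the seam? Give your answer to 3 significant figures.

7.49 m

True thickness t = w · sin(dip) = 20 × sin 22°
t = 20 × 0.3746 = 7.492 m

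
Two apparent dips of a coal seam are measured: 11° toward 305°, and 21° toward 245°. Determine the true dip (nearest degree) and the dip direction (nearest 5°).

Represent each trace as a vector plunging at its apparent dip toward its trend (east-north-up frame): v₁ = (-0.804, 0.563, -0.191), v₂ = (-0.846, -0.395, -0.358).
Cross product v₁ × v₂ gives the pole to the plane: n ∝ (-0.277, -0.127, 0.794).
Dip δ = arctan(|n_h|/n_z) = arctan(0.305/0.794) = 21.0°.
Dip direction = atan2(-0.277, -0.127) = 245° (azimuth of n's horizontal projection).

true dip 21°, dip direction 245°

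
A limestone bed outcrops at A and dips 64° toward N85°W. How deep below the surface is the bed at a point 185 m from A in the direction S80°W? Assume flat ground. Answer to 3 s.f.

The hole lies 15° from the dip direction, so the down-dip offset is 185 × cos 15° = 178.70 m.
Depth = down-dip offset × tan(dip) = 178.70 × tan 64° = 178.70 × 2.0503
Depth = 366.38 m

366 m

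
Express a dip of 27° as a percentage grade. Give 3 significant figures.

51.0%

grade % = 100 × tan 27° = 100 × 0.5095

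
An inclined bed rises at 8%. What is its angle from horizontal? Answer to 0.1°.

4.6°

tan θ = 8/100 = 0.0800
θ = arctan(0.0800) = 4.57°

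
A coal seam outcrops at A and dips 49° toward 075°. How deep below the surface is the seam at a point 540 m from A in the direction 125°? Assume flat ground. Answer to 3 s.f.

The hole lies 50° from the dip direction, so the down-dip offset is 540 × cos 50° = 347.11 m.
Depth = down-dip offset × tan(dip) = 347.11 × tan 49° = 347.11 × 1.1504
Depth = 399.30 m

399 m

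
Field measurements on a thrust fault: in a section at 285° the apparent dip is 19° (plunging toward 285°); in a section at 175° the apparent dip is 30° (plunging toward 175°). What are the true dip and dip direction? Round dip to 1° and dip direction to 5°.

true dip 39°, dip direction 220°

Each apparent-dip line lies in the plane. As unit vectors (x east, y north, z up), v₁ plunges 19°→285° and v₂ plunges 30°→175°.
n = v₁ × v₂ = (-0.403, -0.481, 0.769) (taken with n_z > 0).
Dip δ = arctan(|n_h|/n_z) = arctan(0.628/0.769) = 39.2°.
Dip direction = atan2(-0.403, -0.481) = 220° (azimuth of n's horizontal projection).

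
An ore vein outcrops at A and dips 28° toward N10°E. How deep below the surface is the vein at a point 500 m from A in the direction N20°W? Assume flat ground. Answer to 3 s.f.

The hole lies 30° from the dip direction, so the down-dip offset is 500 × cos 30° = 433.01 m.
Depth = down-dip offset × tan(dip) = 433.01 × tan 28° = 433.01 × 0.5317
Depth = 230.24 m

230 m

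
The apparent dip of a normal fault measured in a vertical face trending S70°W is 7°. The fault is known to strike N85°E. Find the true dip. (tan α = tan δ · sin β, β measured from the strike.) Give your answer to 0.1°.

25.4°

β = acute angle between strike N85°E and section S70°W = 15°.
tan(true dip) = tan 7° / sin 15° = 0.4744
true dip = arctan 0.4744 = 25.38°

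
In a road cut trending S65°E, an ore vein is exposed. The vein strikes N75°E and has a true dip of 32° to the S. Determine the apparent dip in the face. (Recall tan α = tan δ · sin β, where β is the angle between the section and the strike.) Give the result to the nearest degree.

The section lies 40° from the strike.
tan(apparent dip) = tan 32° · sin 40° = 0.4017
α = arctan(0.4017) = 21.88°

22°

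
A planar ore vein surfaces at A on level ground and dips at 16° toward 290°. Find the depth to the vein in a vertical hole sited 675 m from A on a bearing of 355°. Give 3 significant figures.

The hole lies 65° from the dip direction, so the down-dip offset is 675 × cos 65° = 285.27 m.
Depth = down-dip offset × tan(dip) = 285.27 × tan 16° = 285.27 × 0.2867
Depth = 81.80 m

81.8 m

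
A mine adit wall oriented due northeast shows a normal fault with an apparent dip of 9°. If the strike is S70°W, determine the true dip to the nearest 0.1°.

β = acute angle between strike S70°W and section due northeast = 25°.
tan(true dip) = tan 9° / sin 25° = 0.3748
δ = arctan(0.3748) = 20.54°

20.5°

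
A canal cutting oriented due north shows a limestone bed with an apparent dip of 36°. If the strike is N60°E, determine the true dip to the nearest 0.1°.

β = acute angle between strike N60°E and section due north = 60°.
tan(true dip) = tan 36° / sin 60° = 0.8389
δ = arctan(0.8389) = 39.99°

40.0°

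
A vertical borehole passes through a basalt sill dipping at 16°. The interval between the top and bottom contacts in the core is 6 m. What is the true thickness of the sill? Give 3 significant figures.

5.77 m

True thickness t = h · cos(dip) = 6 × cos 16°
t = 6 × 0.9613 = 5.768 m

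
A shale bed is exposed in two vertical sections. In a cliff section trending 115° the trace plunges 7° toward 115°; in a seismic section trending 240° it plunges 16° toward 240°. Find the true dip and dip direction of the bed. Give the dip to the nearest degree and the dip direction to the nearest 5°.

Represent each trace as a vector plunging at its apparent dip toward its trend (east-north-up frame): v₁ = (0.900, -0.419, -0.122), v₂ = (-0.832, -0.481, -0.276).
n = v₁ × v₂ = (-0.057, -0.349, 0.782) (taken with n_z > 0).
Dip δ = arctan(|n_h|/n_z) = arctan(0.354/0.782) = 24.4°.
The horizontal component of n points toward azimuth atan2(n_x, n_y) = 189°, the dip direction.

true dip 24°, dip direction 190°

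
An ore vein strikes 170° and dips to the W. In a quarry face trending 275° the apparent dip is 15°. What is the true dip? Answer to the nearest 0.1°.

β = acute angle between strike 170° and section 275° = 75°.
tan δ = tan α / sin β = tan 15° / sin 75° = 0.2679 / 0.9659 = 0.2774
true dip = arctan 0.2774 = 15.50°

15.5°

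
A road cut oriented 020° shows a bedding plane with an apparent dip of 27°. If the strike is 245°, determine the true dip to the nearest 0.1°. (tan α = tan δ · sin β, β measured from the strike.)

The section is 45° from the strike.
tan δ = tan α / sin β = tan 27° / sin 45° = 0.5095 / 0.7071 = 0.7206
true dip = arctan 0.7206 = 35.78°

35.8°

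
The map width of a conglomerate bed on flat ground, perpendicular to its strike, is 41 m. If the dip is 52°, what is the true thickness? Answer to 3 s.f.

True thickness t = w · sin(dip) = 41 × sin 52°
t = 41 × 0.7880 = 32.308 m

32.3 m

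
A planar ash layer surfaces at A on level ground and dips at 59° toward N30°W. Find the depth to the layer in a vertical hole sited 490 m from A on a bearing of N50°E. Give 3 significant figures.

The hole lies 80° from the dip direction, so the down-dip offset is 490 × cos 80° = 85.09 m.
Depth = down-dip offset × tan(dip) = 85.09 × tan 59° = 85.09 × 1.6643
Depth = 141.61 m

142 m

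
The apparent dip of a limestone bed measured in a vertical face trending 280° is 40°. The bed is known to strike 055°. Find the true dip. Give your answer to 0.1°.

49.9°

The section is 45° from the strike.
tan(true dip) = tan 40° / sin 45° = 1.1867
true dip = arctan 1.1867 = 49.88°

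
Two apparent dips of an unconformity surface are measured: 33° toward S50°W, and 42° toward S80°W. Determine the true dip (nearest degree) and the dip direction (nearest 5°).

Represent each trace as a vector plunging at its apparent dip toward its trend (east-north-up frame): v₁ = (-0.642, -0.539, -0.545), v₂ = (-0.732, -0.129, -0.669).
n = v₁ × v₂ = (-0.290, 0.031, 0.312) (taken with n_z > 0).
tan δ = √(n_x²+n_y²)/n_z = 0.292/0.312, so δ = 43.1°.
Dip direction = atan2(-0.290, 0.031) = 276° (azimuth of n's horizontal projection).

true dip 43°, dip direction 275°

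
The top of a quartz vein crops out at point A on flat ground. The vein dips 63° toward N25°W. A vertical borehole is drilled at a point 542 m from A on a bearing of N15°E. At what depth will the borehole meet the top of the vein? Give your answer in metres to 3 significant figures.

The hole lies 40° from the dip direction, so the down-dip offset is 542 × cos 40° = 415.20 m.
Depth = down-dip offset × tan(dip) = 415.20 × tan 63° = 415.20 × 1.9626
Depth = 814.87 m

815 m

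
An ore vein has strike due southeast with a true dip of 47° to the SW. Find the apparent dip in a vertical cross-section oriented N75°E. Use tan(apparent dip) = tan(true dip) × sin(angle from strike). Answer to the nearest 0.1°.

The strike is due southeast and the section trends N75°E; the acute angle between them is β = 60°.
tan(apparent dip) = tan 47° · sin 60° = 0.9287
apparent dip = arctan 0.9287 = 42.88°

42.9°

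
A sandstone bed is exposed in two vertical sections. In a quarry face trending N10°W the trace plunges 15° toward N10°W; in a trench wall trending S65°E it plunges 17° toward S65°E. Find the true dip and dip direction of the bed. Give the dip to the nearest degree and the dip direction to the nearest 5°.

true dip 32°, dip direction 055°

Represent each trace as a vector plunging at its apparent dip toward its trend (east-north-up frame): v₁ = (-0.168, 0.951, -0.259), v₂ = (0.867, -0.404, -0.292).
Cross product v₁ × v₂ gives the pole to the plane: n ∝ (0.383, 0.273, 0.757).
Dip δ = arctan(|n_h|/n_z) = arctan(0.470/0.757) = 31.9°.
Dip direction = atan2(0.383, 0.273) = 54° (azimuth of n's horizontal projection).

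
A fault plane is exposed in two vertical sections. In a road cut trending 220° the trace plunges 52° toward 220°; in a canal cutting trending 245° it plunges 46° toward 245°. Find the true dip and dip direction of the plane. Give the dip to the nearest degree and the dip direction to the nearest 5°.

true dip 53°, dip direction 205°

Represent each trace as a vector plunging at its apparent dip toward its trend (east-north-up frame): v₁ = (-0.396, -0.472, -0.788), v₂ = (-0.630, -0.294, -0.719).
The plane normal is n = v₁ × v₂ ∝ (-0.108, -0.211, 0.181).
tan δ = √(n_x²+n_y²)/n_z = 0.237/0.181, so δ = 52.7°.
Dip direction = azimuth of (n_x, n_y) = atan2(-0.108, -0.211) = 207°.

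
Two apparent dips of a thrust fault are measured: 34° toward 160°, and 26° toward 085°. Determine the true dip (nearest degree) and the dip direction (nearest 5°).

true dip 37°, dip direction 135°

Each apparent-dip line lies in the plane. As unit vectors (x east, y north, z up), v₁ plunges 34°→160° and v₂ plunges 26°→085°.
The plane normal is n = v₁ × v₂ ∝ (0.385, -0.376, 0.720).
tan δ = √(n_x²+n_y²)/n_z = 0.539/0.720, so δ = 36.8°.
Dip direction = atan2(0.385, -0.376) = 134° (azimuth of n's horizontal projection).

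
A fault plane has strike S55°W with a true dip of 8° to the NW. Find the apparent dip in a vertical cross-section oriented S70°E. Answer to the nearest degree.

7°

The section lies 55° from the strike.
tan α = tan 8° × sin 55° = 0.1405 × 0.8192 = 0.1151
α = arctan(0.1151) = 6.57°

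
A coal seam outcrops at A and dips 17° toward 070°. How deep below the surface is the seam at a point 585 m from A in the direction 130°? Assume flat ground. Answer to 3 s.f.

The hole lies 60° from the dip direction, so the down-dip offset is 585 × cos 60° = 292.50 m.
Depth = down-dip offset × tan(dip) = 292.50 × tan 17° = 292.50 × 0.3057
Depth = 89.43 m

89.4 m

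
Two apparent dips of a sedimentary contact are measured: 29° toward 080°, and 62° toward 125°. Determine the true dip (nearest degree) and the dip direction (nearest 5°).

Represent each trace as a vector plunging at its apparent dip toward its trend (east-north-up frame): v₁ = (0.861, 0.152, -0.485), v₂ = (0.385, -0.269, -0.883).
Cross product v₁ × v₂ gives the pole to the plane: n ∝ (0.265, -0.574, 0.290).
Dip δ = arctan(|n_h|/n_z) = arctan(0.632/0.290) = 65.3°.
Dip direction = atan2(0.265, -0.574) = 155° (azimuth of n's horizontal projection).

true dip 65°, dip direction 155°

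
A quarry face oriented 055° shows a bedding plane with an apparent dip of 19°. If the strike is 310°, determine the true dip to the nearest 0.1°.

19.6°

β = acute angle between strike 310° and section 055° = 75°.
tan δ = tan α / sin β = tan 19° / sin 75° = 0.3443 / 0.9659 = 0.3565
δ = arctan(0.3565) = 19.62°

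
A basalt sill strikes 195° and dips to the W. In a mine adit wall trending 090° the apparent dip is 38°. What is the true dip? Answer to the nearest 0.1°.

39.0°

β = acute angle between strike 195° and section 090° = 75°.
tan δ = tan α / sin β = tan 38° / sin 75° = 0.7813 / 0.9659 = 0.8088
δ = arctan(0.8088) = 38.97°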